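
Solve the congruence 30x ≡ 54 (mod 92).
x ≡ 11 (mod 46)

gcd(30, 92) = 2, which divides 54, so solutions exist.
Divide through by 2: 15x ≡ 27 (mod 46).
Find 15^(-1) mod 46 by the extended Euclidean algorithm:
46 = 3 × 15 + 1  ⟹  1 = (1)·46 + (-3)·15
So (-3)·15 ≡ 1 (mod 46), i.e. 15^(-1) ≡ -3 ≡ 43 (mod 46).
x ≡ 43 × 27 = 1161 ≡ 11 (mod 46).
Check: 30 × 11 = 330 ≡ 54 (mod 92).
x ≡ 11 (mod 46), giving 2 solutions mod 92.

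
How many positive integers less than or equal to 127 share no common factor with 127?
126

127 = 127
φ(n) = n × ∏(1 - 1/p) for each prime p dividing n
φ(127) = 127 × (1 - 1/127) = 126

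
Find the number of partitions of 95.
104651419

p(n) counts ways to write n as a sum of positive integers (order ignored).
Euler's pentagonal recurrence: p(k) = p(k-1) + p(k-2) - p(k-5) - p(k-7) + p(k-12) + p(k-15) - ... (offsets j(3j∓1)/2, signs ++--, p(0)=1, p(<0)=0).
DP table for k = 0..94: p(0)=1, p(1)=1, p(2)=2, p(3)=3, p(4)=5, p(5)=7, p(6)=11, p(7)=15, p(8)=22, p(9)=30, p(10)=42, p(11)=56, p(12)=77, p(13)=101, p(14)=135, p(15)=176, p(16)=231, p(17)=297, p(18)=385, p(19)=490, p(20)=627, p(21)=792, p(22)=1002, p(23)=1255, p(24)=1575, p(25)=1958, p(26)=2436, p(27)=3010, p(28)=3718, p(29)=4565, p(30)=5604, p(31)=6842, p(32)=8349, p(33)=10143, p(34)=12310, p(35)=14883, p(36)=17977, p(37)=21637, p(38)=26015, p(39)=31185, p(40)=37338, p(41)=44583, p(42)=53174, p(43)=63261, p(44)=75175, p(45)=89134, p(46)=105558, p(47)=124754, p(48)=147273, p(49)=173525, p(50)=204226, p(51)=239943, p(52)=281589, p(53)=329931, p(54)=386155, p(55)=451276, p(56)=526823, p(57)=614154, p(58)=715220, p(59)=831820, p(60)=966467, p(61)=1121505, p(62)=1300156, p(63)=1505499, p(64)=1741630, p(65)=2012558, p(66)=2323520, p(67)=2679689, p(68)=3087735, p(69)=3554345, p(70)=4087968, p(71)=4697205, p(72)=5392783, p(73)=6185689, p(74)=7089500, p(75)=8118264, p(76)=9289091, p(77)=10619863, p(78)=12132164, p(79)=13848650, p(80)=15796476, p(81)=18004327, p(82)=20506255, p(83)=23338469, p(84)=26543660, p(85)=30167357, p(86)=34262962, p(87)=38887673, p(88)=44108109, p(89)=49995925, p(90)=56634173, p(91)=64112359, p(92)=72533807, p(93)=82010177, p(94)=92669720.
Final step: p(95) = p(94) + p(93) - p(90) - p(88) + p(83) + p(80) - p(73) - p(69) + p(60) + p(55) - p(44) - p(38) + p(25) + p(18) - p(3)
= 92669720 + 82010177 - 56634173 - 44108109 + 23338469 + 15796476 - 6185689 - 3554345 + 966467 + 451276 - 75175 - 26015 + 1958 + 385 - 3
= 104651419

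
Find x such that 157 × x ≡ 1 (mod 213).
19

gcd(157, 213) = 1, so the inverse exists.
Extended Euclidean algorithm on (213, 157):
213 = 1 × 157 + 56  ⟹  56 = (1)·213 + (-1)·157
157 = 2 × 56 + 45  ⟹  45 = (-2)·213 + (3)·157
56 = 1 × 45 + 11  ⟹  11 = (3)·213 + (-4)·157
45 = 4 × 11 + 1  ⟹  1 = (-14)·213 + (19)·157
So (19)·157 ≡ 1 (mod 213), i.e. 157^(-1) ≡ 19 (mod 213).
Check: 157 × 19 = 2983 ≡ 1 (mod 213)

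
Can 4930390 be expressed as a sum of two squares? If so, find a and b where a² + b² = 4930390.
Not possible

Factorization: 4930390 = 2 × 5 × 79^3
By Fermat: n is sum of two squares iff every prime p ≡ 3 (mod 4) appears to even power.
Prime(s) ≡ 3 (mod 4) with odd exponent: [(79, 3)]
Therefore 4930390 cannot be expressed as a² + b².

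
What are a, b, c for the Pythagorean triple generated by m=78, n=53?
(3275, 8268, 8893)

Euclid's formula: a = m² - n², b = 2mn, c = m² + n²
m = 78, n = 53
a = 78² - 53² = 6084 - 2809 = 3275
b = 2 × 78 × 53 = 8268
c = 78² + 53² = 6084 + 2809 = 8893
Verification: 3275² + 8268² = 10725625 + 68359824 = 79085449 = 8893² ✓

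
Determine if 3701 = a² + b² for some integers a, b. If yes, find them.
26² + 55² (a=26, b=55)

Factorization: 3701 = 3701
By Fermat: n is sum of two squares iff every prime p ≡ 3 (mod 4) appears to even power.
All primes ≡ 3 (mod 4) appear to even power.
Search a = 0, 1, 2, … for 3701 - a² a perfect square: first hit at a = 26: 3701 - 676 = 3025 = 55².
3701 = 26² + 55² = 676 + 3025 ✓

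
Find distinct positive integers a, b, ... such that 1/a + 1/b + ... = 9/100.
1/12 + 1/150

Greedy algorithm:
9/100: ceiling(100/9) = 12, use 1/12
1/150: ceiling(150/1) = 150, use 1/150
Result: 9/100 = 1/12 + 1/150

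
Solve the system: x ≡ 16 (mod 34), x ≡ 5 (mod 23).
764

Using Chinese Remainder Theorem:
M = 34 × 23 = 782
M1 = 23, M2 = 34
y1 = 23^(-1) mod 34 = 3
y2 = 34^(-1) mod 23 = 21
x = (16×23×3 + 5×34×21) mod 782 = 764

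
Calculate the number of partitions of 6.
11

p(n) counts ways to write n as a sum of positive integers (order ignored).
Examples: 6; 5 + 1; 4 + 2; 4 + 1 + 1; 3 + 3; ... (11 total)
p(6) = 11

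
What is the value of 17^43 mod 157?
154

Repeated squaring. Binary of 43 = 101011.
17^1 ≡ 17 (mod 157); 17^2 ≡ 132 (mod 157); 17^4 ≡ 154 (mod 157); 17^8 ≡ 9 (mod 157); 17^16 ≡ 81 (mod 157); 17^32 ≡ 124 (mod 157)
17^43 = 17^1 × 17^2 × 17^8 × 17^32 ≡ 154 (mod 157)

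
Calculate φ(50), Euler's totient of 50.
20

50 = 2 × 5^2
φ(n) = n × ∏(1 - 1/p) for each prime p dividing n
φ(50) = 50 × (1 - 1/2) × (1 - 1/5) = 20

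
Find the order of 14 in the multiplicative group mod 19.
18

19 is prime, so ord(14) divides φ(19) = 18.
Divisors of 18: 1, 2, 3, 6, 9, 18.
Repeated squaring: 14^1 ≡ 14, 14^2 ≡ 6, 14^4 ≡ 17, 14^8 ≡ 4, 14^16 ≡ 16 (mod 19).
Test 14^d mod 19 for each divisor d in increasing order:
14^1 ≡ 14
14^2 ≡ 6
14^3 = 14^2·14^1 ≡ 8
14^6 = 14^4·14^2 ≡ 7
14^9 = 14^8·14^1 ≡ 18
14^18 = 14^16·14^2 ≡ 1  ← first divisor giving 1
The order is 18.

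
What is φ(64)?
32

64 = 2^6
φ(n) = n × ∏(1 - 1/p) for each prime p dividing n
φ(64) = 64 × (1 - 1/2) = 32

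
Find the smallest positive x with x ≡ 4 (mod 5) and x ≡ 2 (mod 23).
94

Using Chinese Remainder Theorem:
M = 5 × 23 = 115
M1 = 23, M2 = 5
y1 = 23^(-1) mod 5 = 2
y2 = 5^(-1) mod 23 = 14
x = (4×23×2 + 2×5×14) mod 115 = 94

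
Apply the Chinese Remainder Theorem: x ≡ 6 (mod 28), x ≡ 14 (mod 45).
734

Using Chinese Remainder Theorem:
M = 28 × 45 = 1260
M1 = 45, M2 = 28
y1 = 45^(-1) mod 28 = 5
y2 = 28^(-1) mod 45 = 37
x = (6×45×5 + 14×28×37) mod 1260 = 734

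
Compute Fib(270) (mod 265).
0

Matrix identity: Q^n = [[F_(n+1), F_n], [F_n, F_(n-1)]] with Q = [[1,1],[1,0]].
n = 270 = 100001110₂. Square-and-multiply, entries mod 265:
Q^1 = [[1,1],[1,0]]
Q^2 = (Q^1)² = [[2,1],[1,1]]
Q^4 = (Q^2)² = [[5,3],[3,2]]
Q^8 = (Q^4)² = [[34,21],[21,13]]
Q^16 = (Q^8)² = [[7,192],[192,80]]
Q^33 = (Q^16)²·Q = [[87,78],[78,9]]
Q^67 = (Q^33)²·Q = [[206,138],[138,68]]
Q^135 = (Q^67)²·Q = [[182,0],[0,182]]
Q^270 = (Q^135)² = [[264,0],[0,264]]
F_270 mod 265 = Q^270[0][1] = 0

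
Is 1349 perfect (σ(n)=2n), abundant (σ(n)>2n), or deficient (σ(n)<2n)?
deficient

Proper divisors of 1349: sum = 1 + 19 + 71 = 91
Since 91 < 1349, 1349 is deficient.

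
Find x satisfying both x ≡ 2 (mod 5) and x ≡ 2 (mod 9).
2

Using Chinese Remainder Theorem:
M = 5 × 9 = 45
M1 = 9, M2 = 5
y1 = 9^(-1) mod 5 = 4
y2 = 5^(-1) mod 9 = 2
x = (2×9×4 + 2×5×2) mod 45 = 2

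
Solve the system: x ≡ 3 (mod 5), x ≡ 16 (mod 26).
68

Using Chinese Remainder Theorem:
M = 5 × 26 = 130
M1 = 26, M2 = 5
y1 = 26^(-1) mod 5 = 1
y2 = 5^(-1) mod 26 = 21
x = (3×26×1 + 16×5×21) mod 130 = 68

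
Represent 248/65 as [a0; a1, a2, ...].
[3; 1, 4, 2, 2, 2]

Euclidean algorithm steps:
248 = 3 × 65 + 53
65 = 1 × 53 + 12
53 = 4 × 12 + 5
12 = 2 × 5 + 2
5 = 2 × 2 + 1
2 = 2 × 1 + 0
Continued fraction: [3; 1, 4, 2, 2, 2]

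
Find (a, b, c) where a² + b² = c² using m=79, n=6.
(6205, 948, 6277)

Euclid's formula: a = m² - n², b = 2mn, c = m² + n²
m = 79, n = 6
a = 79² - 6² = 6241 - 36 = 6205
b = 2 × 79 × 6 = 948
c = 79² + 6² = 6241 + 36 = 6277
Verification: 6205² + 948² = 38502025 + 898704 = 39400729 = 6277² ✓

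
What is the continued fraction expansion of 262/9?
[29; 9]

Euclidean algorithm steps:
262 = 29 × 9 + 1
9 = 9 × 1 + 0
Continued fraction: [29; 9]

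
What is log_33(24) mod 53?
28

Baby-step giant-step with step n = ⌈√53⌉ = 8.
Baby steps 33^j mod 53 (j:value) for j=0..7: 0:1, 1:33, 2:29, 3:3, 4:46, 5:34, 6:9, 7:32.
Giant-step multiplier: 33^(-8) ≡ 33^(52-8) = 33^44 ≡ 13 (mod 53).
Giant steps γ_i = 24·13^i mod 53: γ_0=24, γ_1=47, γ_2=28, γ_3=46 (in table at j=4).
x = i·n + j = 3·8 + 4 = 28.
Check: 33^28 ≡ 24 (mod 53).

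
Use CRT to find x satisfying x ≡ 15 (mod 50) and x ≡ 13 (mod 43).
615

Using Chinese Remainder Theorem:
M = 50 × 43 = 2150
M1 = 43, M2 = 50
y1 = 43^(-1) mod 50 = 7
y2 = 50^(-1) mod 43 = 37
x = (15×43×7 + 13×50×37) mod 2150 = 615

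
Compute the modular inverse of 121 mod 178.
153

gcd(121, 178) = 1, so the inverse exists.
Extended Euclidean algorithm on (178, 121):
178 = 1 × 121 + 57  ⟹  57 = (1)·178 + (-1)·121
121 = 2 × 57 + 7  ⟹  7 = (-2)·178 + (3)·121
57 = 8 × 7 + 1  ⟹  1 = (17)·178 + (-25)·121
So (-25)·121 ≡ 1 (mod 178), i.e. 121^(-1) ≡ -25 ≡ 153 (mod 178).
Check: 121 × 153 = 18513 ≡ 1 (mod 178)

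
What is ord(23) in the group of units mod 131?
130

131 is prime, so ord(23) divides φ(131) = 130.
Divisors of 130: 1, 2, 5, 10, 13, 26, 65, 130.
Repeated squaring: 23^1 ≡ 23, 23^2 ≡ 5, 23^4 ≡ 25, 23^8 ≡ 101, 23^16 ≡ 114, 23^32 ≡ 27, 23^64 ≡ 74, 23^128 ≡ 105 (mod 131).
Test 23^d mod 131 for each divisor d in increasing order:
23^1 ≡ 23
23^2 ≡ 5
23^5 = 23^4·23^1 ≡ 51
23^10 = 23^8·23^2 ≡ 112
23^13 = 23^8·23^4·23^1 ≡ 42
23^26 = 23^16·23^8·23^2 ≡ 61
23^65 = 23^64·23^1 ≡ 130
23^130 = 23^128·23^2 ≡ 1  ← first divisor giving 1
The order is 130.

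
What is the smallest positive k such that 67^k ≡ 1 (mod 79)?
13

79 is prime, so ord(67) divides φ(79) = 78.
Divisors of 78: 1, 2, 3, 6, 13, 26, 39, 78.
Repeated squaring: 67^1 ≡ 67, 67^2 ≡ 65, 67^4 ≡ 38, 67^8 ≡ 22, 67^16 ≡ 10, 67^32 ≡ 21, 67^64 ≡ 46 (mod 79).
Test 67^d mod 79 for each divisor d in increasing order:
67^1 ≡ 67
67^2 ≡ 65
67^3 = 67^2·67^1 ≡ 10
67^6 = 67^4·67^2 ≡ 21
67^13 = 67^8·67^4·67^1 ≡ 1  ← first divisor giving 1
The order is 13.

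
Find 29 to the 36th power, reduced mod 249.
148

Repeated squaring. Binary of 36 = 100100.
29^1 ≡ 29 (mod 249); 29^2 ≡ 94 (mod 249); 29^4 ≡ 121 (mod 249); 29^8 ≡ 199 (mod 249); 29^16 ≡ 10 (mod 249); 29^32 ≡ 100 (mod 249)
29^36 = 29^4 × 29^32 ≡ 148 (mod 249)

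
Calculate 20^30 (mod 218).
66

Repeated squaring. Binary of 30 = 11110.
20^1 ≡ 20 (mod 218); 20^2 ≡ 182 (mod 218); 20^4 ≡ 206 (mod 218); 20^8 ≡ 144 (mod 218); 20^16 ≡ 26 (mod 218)
20^30 = 20^2 × 20^4 × 20^8 × 20^16 ≡ 66 (mod 218)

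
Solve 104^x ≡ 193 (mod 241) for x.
6

Baby-step giant-step with step n = ⌈√241⌉ = 16.
Baby steps 104^j mod 241 (j:value) for j=0..15: 0:1, 1:104, 2:212, 3:117, 4:118, 5:222, 6:193, 7:69, 8:187, 9:168, 10:120, 11:189, 12:135, 13:62, 14:182, 15:130.
h = 193 is already in the table at j=6, so x = 6.
Check: 104^6 ≡ 193 (mod 241).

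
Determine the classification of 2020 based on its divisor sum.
abundant

Proper divisors of 2020: sum = 1 + 2 + 4 + 5 + 10 + 20 + 101 + 202 + 404 + 505 + 1010 = 2264
Since 2264 > 2020, 2020 is abundant.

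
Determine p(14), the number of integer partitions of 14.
135

p(n) counts ways to write n as a sum of positive integers (order ignored).
Euler's pentagonal recurrence: p(k) = p(k-1) + p(k-2) - p(k-5) - p(k-7) + p(k-12) + p(k-15) - ... (offsets j(3j∓1)/2, signs ++--, p(0)=1, p(<0)=0).
DP table for k = 0..13: p(0)=1, p(1)=1, p(2)=2, p(3)=3, p(4)=5, p(5)=7, p(6)=11, p(7)=15, p(8)=22, p(9)=30, p(10)=42, p(11)=56, p(12)=77, p(13)=101.
Final step: p(14) = p(13) + p(12) - p(9) - p(7) + p(2)
= 101 + 77 - 30 - 15 + 2
= 135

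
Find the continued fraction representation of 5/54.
[0; 10, 1, 4]

Euclidean algorithm steps:
5 = 0 × 54 + 5
54 = 10 × 5 + 4
5 = 1 × 4 + 1
4 = 4 × 1 + 0
Continued fraction: [0; 10, 1, 4]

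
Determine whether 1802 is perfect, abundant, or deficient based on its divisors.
deficient

Proper divisors of 1802: sum = 1 + 2 + 17 + 34 + 53 + 106 + 901 = 1114
Since 1114 < 1802, 1802 is deficient.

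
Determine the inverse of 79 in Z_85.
14

gcd(79, 85) = 1, so the inverse exists.
Extended Euclidean algorithm on (85, 79):
85 = 1 × 79 + 6  ⟹  6 = (1)·85 + (-1)·79
79 = 13 × 6 + 1  ⟹  1 = (-13)·85 + (14)·79
So (14)·79 ≡ 1 (mod 85), i.e. 79^(-1) ≡ 14 (mod 85).
Check: 79 × 14 = 1106 ≡ 1 (mod 85)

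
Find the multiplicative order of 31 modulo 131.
130

131 is prime, so ord(31) divides φ(131) = 130.
Divisors of 130: 1, 2, 5, 10, 13, 26, 65, 130.
Repeated squaring: 31^1 ≡ 31, 31^2 ≡ 44, 31^4 ≡ 102, 31^8 ≡ 55, 31^16 ≡ 12, 31^32 ≡ 13, 31^64 ≡ 38, 31^128 ≡ 3 (mod 131).
Test 31^d mod 131 for each divisor d in increasing order:
31^1 ≡ 31
31^2 ≡ 44
31^5 = 31^4·31^1 ≡ 18
31^10 = 31^8·31^2 ≡ 62
31^13 = 31^8·31^4·31^1 ≡ 73
31^26 = 31^16·31^8·31^2 ≡ 89
31^65 = 31^64·31^1 ≡ 130
31^130 = 31^128·31^2 ≡ 1  ← first divisor giving 1
The order is 130.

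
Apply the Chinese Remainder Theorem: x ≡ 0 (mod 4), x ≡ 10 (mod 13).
36

Using Chinese Remainder Theorem:
M = 4 × 13 = 52
M1 = 13, M2 = 4
y1 = 13^(-1) mod 4 = 1
y2 = 4^(-1) mod 13 = 10
x = (0×13×1 + 10×4×10) mod 52 = 36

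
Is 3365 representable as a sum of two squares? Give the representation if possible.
1² + 58² (a=1, b=58)

Factorization: 3365 = 5 × 673
By Fermat: n is sum of two squares iff every prime p ≡ 3 (mod 4) appears to even power.
All primes ≡ 3 (mod 4) appear to even power.
Search a = 0, 1, 2, … for 3365 - a² a perfect square: first hit at a = 1: 3365 - 1 = 3364 = 58².
3365 = 1² + 58² = 1 + 3364 ✓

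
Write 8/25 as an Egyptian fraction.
1/4 + 1/15 + 1/300

Greedy algorithm:
8/25: ceiling(25/8) = 4, use 1/4
7/100: ceiling(100/7) = 15, use 1/15
1/300: ceiling(300/1) = 300, use 1/300
Result: 8/25 = 1/4 + 1/15 + 1/300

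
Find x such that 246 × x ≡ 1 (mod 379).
322

gcd(246, 379) = 1, so the inverse exists.
Extended Euclidean algorithm on (379, 246):
379 = 1 × 246 + 133  ⟹  133 = (1)·379 + (-1)·246
246 = 1 × 133 + 113  ⟹  113 = (-1)·379 + (2)·246
133 = 1 × 113 + 20  ⟹  20 = (2)·379 + (-3)·246
113 = 5 × 20 + 13  ⟹  13 = (-11)·379 + (17)·246
20 = 1 × 13 + 7  ⟹  7 = (13)·379 + (-20)·246
13 = 1 × 7 + 6  ⟹  6 = (-24)·379 + (37)·246
7 = 1 × 6 + 1  ⟹  1 = (37)·379 + (-57)·246
So (-57)·246 ≡ 1 (mod 379), i.e. 246^(-1) ≡ -57 ≡ 322 (mod 379).
Check: 246 × 322 = 79212 ≡ 1 (mod 379)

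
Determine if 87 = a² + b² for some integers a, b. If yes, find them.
Not possible

Factorization: 87 = 3 × 29
By Fermat: n is sum of two squares iff every prime p ≡ 3 (mod 4) appears to even power.
Prime(s) ≡ 3 (mod 4) with odd exponent: [(3, 1)]
Therefore 87 cannot be expressed as a² + b².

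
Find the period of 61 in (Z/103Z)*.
17

103 is prime, so ord(61) divides φ(103) = 102.
Divisors of 102: 1, 2, 3, 6, 17, 34, 51, 102.
Repeated squaring: 61^1 ≡ 61, 61^2 ≡ 13, 61^4 ≡ 66, 61^8 ≡ 30, 61^16 ≡ 76, 61^32 ≡ 8, 61^64 ≡ 64 (mod 103).
Test 61^d mod 103 for each divisor d in increasing order:
61^1 ≡ 61
61^2 ≡ 13
61^3 = 61^2·61^1 ≡ 72
61^6 = 61^4·61^2 ≡ 34
61^17 = 61^16·61^1 ≡ 1  ← first divisor giving 1
The order is 17.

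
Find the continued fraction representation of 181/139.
[1; 3, 3, 4, 3]

Euclidean algorithm steps:
181 = 1 × 139 + 42
139 = 3 × 42 + 13
42 = 3 × 13 + 3
13 = 4 × 3 + 1
3 = 3 × 1 + 0
Continued fraction: [1; 3, 3, 4, 3]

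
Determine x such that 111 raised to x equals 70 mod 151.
117

Baby-step giant-step with step n = ⌈√151⌉ = 13.
Baby steps 111^j mod 151 (j:value) for j=0..12: 0:1, 1:111, 2:90, 3:24, 4:97, 5:46, 6:123, 7:63, 8:47, 9:83, 10:2, 11:71, 12:29.
Giant-step multiplier: 111^(-13) ≡ 111^(150-13) = 111^137 ≡ 129 (mod 151).
Giant steps γ_i = 70·129^i mod 151: γ_0=70, γ_1=121, γ_2=56, γ_3=127, γ_4=75, γ_5=11, γ_6=60, γ_7=39, γ_8=48, γ_9=1 (in table at j=0).
x = i·n + j = 9·13 + 0 = 117.
Check: 111^117 ≡ 70 (mod 151).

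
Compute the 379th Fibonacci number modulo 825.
221

Matrix identity: Q^n = [[F_(n+1), F_n], [F_n, F_(n-1)]] with Q = [[1,1],[1,0]].
n = 379 = 101111011₂. Square-and-multiply, entries mod 825:
Q^1 = [[1,1],[1,0]]
Q^2 = (Q^1)² = [[2,1],[1,1]]
Q^5 = (Q^2)²·Q = [[8,5],[5,3]]
Q^11 = (Q^5)²·Q = [[144,89],[89,55]]
Q^23 = (Q^11)²·Q = [[168,607],[607,386]]
Q^47 = (Q^23)²·Q = [[351,673],[673,503]]
Q^94 = (Q^47)² = [[280,542],[542,563]]
Q^189 = (Q^94)²·Q = [[770,89],[89,681]]
Q^379 = (Q^189)²·Q = [[660,221],[221,439]]
F_379 mod 825 = Q^379[0][1] = 221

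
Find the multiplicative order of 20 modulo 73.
72

73 is prime, so ord(20) divides φ(73) = 72.
Divisors of 72: 1, 2, 3, 4, 6, 8, 9, 12, 18, 24, 36, 72.
Repeated squaring: 20^1 ≡ 20, 20^2 ≡ 35, 20^4 ≡ 57, 20^8 ≡ 37, 20^16 ≡ 55, 20^32 ≡ 32, 20^64 ≡ 2 (mod 73).
Test 20^d mod 73 for each divisor d in increasing order:
20^1 ≡ 20
20^2 ≡ 35
20^3 = 20^2·20^1 ≡ 43
20^4 ≡ 57
20^6 = 20^4·20^2 ≡ 24
20^8 ≡ 37
20^9 = 20^8·20^1 ≡ 10
20^12 = 20^8·20^4 ≡ 65
20^18 = 20^16·20^2 ≡ 27
20^24 = 20^16·20^8 ≡ 64
20^36 = 20^32·20^4 ≡ 72
20^72 = 20^64·20^8 ≡ 1  ← first divisor giving 1
The order is 72.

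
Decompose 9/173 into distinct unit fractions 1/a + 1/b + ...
1/20 + 1/495 + 1/342540

Greedy algorithm:
9/173: ceiling(173/9) = 20, use 1/20
7/3460: ceiling(3460/7) = 495, use 1/495
1/342540: ceiling(342540/1) = 342540, use 1/342540
Result: 9/173 = 1/20 + 1/495 + 1/342540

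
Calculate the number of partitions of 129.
4835271870

p(n) counts ways to write n as a sum of positive integers (order ignored).
Euler's pentagonal recurrence: p(k) = p(k-1) + p(k-2) - p(k-5) - p(k-7) + p(k-12) + p(k-15) - ... (offsets j(3j∓1)/2, signs ++--, p(0)=1, p(<0)=0).
DP table for k = 0..128: p(0)=1, p(1)=1, p(2)=2, p(3)=3, p(4)=5, p(5)=7, p(6)=11, p(7)=15, p(8)=22, p(9)=30, p(10)=42, p(11)=56, p(12)=77, p(13)=101, p(14)=135, p(15)=176, p(16)=231, p(17)=297, p(18)=385, p(19)=490, p(20)=627, p(21)=792, p(22)=1002, p(23)=1255, p(24)=1575, p(25)=1958, p(26)=2436, p(27)=3010, p(28)=3718, p(29)=4565, p(30)=5604, p(31)=6842, p(32)=8349, p(33)=10143, p(34)=12310, p(35)=14883, p(36)=17977, p(37)=21637, p(38)=26015, p(39)=31185, p(40)=37338, p(41)=44583, p(42)=53174, p(43)=63261, p(44)=75175, p(45)=89134, p(46)=105558, p(47)=124754, p(48)=147273, p(49)=173525, p(50)=204226, p(51)=239943, p(52)=281589, p(53)=329931, p(54)=386155, p(55)=451276, p(56)=526823, p(57)=614154, p(58)=715220, p(59)=831820, p(60)=966467, p(61)=1121505, p(62)=1300156, p(63)=1505499, p(64)=1741630, p(65)=2012558, p(66)=2323520, p(67)=2679689, p(68)=3087735, p(69)=3554345, p(70)=4087968, p(71)=4697205, p(72)=5392783, p(73)=6185689, p(74)=7089500, p(75)=8118264, p(76)=9289091, p(77)=10619863, p(78)=12132164, p(79)=13848650, p(80)=15796476, p(81)=18004327, p(82)=20506255, p(83)=23338469, p(84)=26543660, p(85)=30167357, p(86)=34262962, p(87)=38887673, p(88)=44108109, p(89)=49995925, p(90)=56634173, p(91)=64112359, p(92)=72533807, p(93)=82010177, p(94)=92669720, p(95)=104651419, p(96)=118114304, p(97)=133230930, p(98)=150198136, p(99)=169229875, p(100)=190569292, p(101)=214481126, p(102)=241265379, p(103)=271248950, p(104)=304801365, p(105)=342325709, p(106)=384276336, p(107)=431149389, p(108)=483502844, p(109)=541946240, p(110)=607163746, p(111)=679903203, p(112)=761002156, p(113)=851376628, p(114)=952050665, p(115)=1064144451, p(116)=1188908248, p(117)=1327710076, p(118)=1482074143, p(119)=1653668665, p(120)=1844349560, p(121)=2056148051, p(122)=2291320912, p(123)=2552338241, p(124)=2841940500, p(125)=3163127352, p(126)=3519222692, p(127)=3913864295, p(128)=4351078600.
Final step: p(129) = p(128) + p(127) - p(124) - p(122) + p(117) + p(114) - p(107) - p(103) + p(94) + p(89) - p(78) - p(72) + p(59) + p(52) - p(37) - p(29) + p(12) + p(3)
= 4351078600 + 3913864295 - 2841940500 - 2291320912 + 1327710076 + 952050665 - 431149389 - 271248950 + 92669720 + 49995925 - 12132164 - 5392783 + 831820 + 281589 - 21637 - 4565 + 77 + 3
= 4835271870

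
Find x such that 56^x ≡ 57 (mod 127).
25

Baby-step giant-step with step n = ⌈√127⌉ = 12.
Baby steps 56^j mod 127 (j:value) for j=0..11: 0:1, 1:56, 2:88, 3:102, 4:124, 5:86, 6:117, 7:75, 8:9, 9:123, 10:30, 11:29.
Giant-step multiplier: 56^(-12) ≡ 56^(126-12) = 56^114 ≡ 47 (mod 127).
Giant steps γ_i = 57·47^i mod 127: γ_0=57, γ_1=12, γ_2=56 (in table at j=1).
x = i·n + j = 2·12 + 1 = 25.
Check: 56^25 ≡ 57 (mod 127).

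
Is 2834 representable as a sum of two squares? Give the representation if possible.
5² + 53² (a=5, b=53)

Factorization: 2834 = 2 × 13 × 109
By Fermat: n is sum of two squares iff every prime p ≡ 3 (mod 4) appears to even power.
All primes ≡ 3 (mod 4) appear to even power.
Search a = 0, 1, 2, … for 2834 - a² a perfect square: first hit at a = 5: 2834 - 25 = 2809 = 53².
2834 = 5² + 53² = 25 + 2809 ✓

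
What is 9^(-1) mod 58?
13

gcd(9, 58) = 1, so the inverse exists.
Extended Euclidean algorithm on (58, 9):
58 = 6 × 9 + 4  ⟹  4 = (1)·58 + (-6)·9
9 = 2 × 4 + 1  ⟹  1 = (-2)·58 + (13)·9
So (13)·9 ≡ 1 (mod 58), i.e. 9^(-1) ≡ 13 (mod 58).
Check: 9 × 13 = 117 ≡ 1 (mod 58)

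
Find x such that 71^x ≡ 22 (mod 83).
43

Baby-step giant-step with step n = ⌈√83⌉ = 10.
Baby steps 71^j mod 83 (j:value) for j=0..9: 0:1, 1:71, 2:61, 3:15, 4:69, 5:2, 6:59, 7:39, 8:30, 9:55.
Giant-step multiplier: 71^(-10) ≡ 71^(82-10) = 71^72 ≡ 21 (mod 83).
Giant steps γ_i = 22·21^i mod 83: γ_0=22, γ_1=47, γ_2=74, γ_3=60, γ_4=15 (in table at j=3).
x = i·n + j = 4·10 + 3 = 43.
Check: 71^43 ≡ 22 (mod 83).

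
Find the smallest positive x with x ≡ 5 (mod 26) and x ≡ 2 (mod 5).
57

Using Chinese Remainder Theorem:
M = 26 × 5 = 130
M1 = 5, M2 = 26
y1 = 5^(-1) mod 26 = 21
y2 = 26^(-1) mod 5 = 1
x = (5×5×21 + 2×26×1) mod 130 = 57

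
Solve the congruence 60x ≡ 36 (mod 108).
x ≡ 6 (mod 9)

gcd(60, 108) = 12, which divides 36, so solutions exist.
Divide through by 12: 5x ≡ 3 (mod 9).
Find 5^(-1) mod 9 by the extended Euclidean algorithm:
9 = 1 × 5 + 4  ⟹  4 = (1)·9 + (-1)·5
5 = 1 × 4 + 1  ⟹  1 = (-1)·9 + (2)·5
So (2)·5 ≡ 1 (mod 9), i.e. 5^(-1) ≡ 2 (mod 9).
x ≡ 2 × 3 = 6 ≡ 6 (mod 9).
Check: 60 × 6 = 360 ≡ 36 (mod 108).
x ≡ 6 (mod 9), giving 12 solutions mod 108.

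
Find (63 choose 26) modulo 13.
6

Using Lucas' theorem:
Write n=63 and k=26 in base 13:
n in base 13: [4, 11]
k in base 13: [2, 0]
C(63,26) mod 13 = ∏ C(n_i, k_i) mod 13
Digit binomials (mod 13): C(4,2) = 6; C(11,0) = 1
Product: 6 × 1 = 6 ≡ 6 (mod 13)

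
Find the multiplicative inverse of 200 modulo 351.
86

gcd(200, 351) = 1, so the inverse exists.
Extended Euclidean algorithm on (351, 200):
351 = 1 × 200 + 151  ⟹  151 = (1)·351 + (-1)·200
200 = 1 × 151 + 49  ⟹  49 = (-1)·351 + (2)·200
151 = 3 × 49 + 4  ⟹  4 = (4)·351 + (-7)·200
49 = 12 × 4 + 1  ⟹  1 = (-49)·351 + (86)·200
So (86)·200 ≡ 1 (mod 351), i.e. 200^(-1) ≡ 86 (mod 351).
Check: 200 × 86 = 17200 ≡ 1 (mod 351)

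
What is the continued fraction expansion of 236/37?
[6; 2, 1, 1, 1, 4]

Euclidean algorithm steps:
236 = 6 × 37 + 14
37 = 2 × 14 + 9
14 = 1 × 9 + 5
9 = 1 × 5 + 4
5 = 1 × 4 + 1
4 = 4 × 1 + 0
Continued fraction: [6; 2, 1, 1, 1, 4]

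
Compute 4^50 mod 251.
1

Repeated squaring. Binary of 50 = 110010.
4^1 ≡ 4 (mod 251); 4^2 ≡ 16 (mod 251); 4^4 ≡ 5 (mod 251); 4^8 ≡ 25 (mod 251); 4^16 ≡ 123 (mod 251); 4^32 ≡ 69 (mod 251)
4^50 = 4^2 × 4^16 × 4^32 ≡ 1 (mod 251)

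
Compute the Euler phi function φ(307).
306

307 = 307
φ(n) = n × ∏(1 - 1/p) for each prime p dividing n
φ(307) = 307 × (1 - 1/307) = 306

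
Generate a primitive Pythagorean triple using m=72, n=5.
(5159, 720, 5209)

Euclid's formula: a = m² - n², b = 2mn, c = m² + n²
m = 72, n = 5
a = 72² - 5² = 5184 - 25 = 5159
b = 2 × 72 × 5 = 720
c = 72² + 5² = 5184 + 25 = 5209
Verification: 5159² + 720² = 26615281 + 518400 = 27133681 = 5209² ✓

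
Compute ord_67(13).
66

67 is prime, so ord(13) divides φ(67) = 66.
Divisors of 66: 1, 2, 3, 6, 11, 22, 33, 66.
Repeated squaring: 13^1 ≡ 13, 13^2 ≡ 35, 13^4 ≡ 19, 13^8 ≡ 26, 13^16 ≡ 6, 13^32 ≡ 36, 13^64 ≡ 23 (mod 67).
Test 13^d mod 67 for each divisor d in increasing order:
13^1 ≡ 13
13^2 ≡ 35
13^3 = 13^2·13^1 ≡ 53
13^6 = 13^4·13^2 ≡ 62
13^11 = 13^8·13^2·13^1 ≡ 38
13^22 = 13^16·13^4·13^2 ≡ 37
13^33 = 13^32·13^1 ≡ 66
13^66 = 13^64·13^2 ≡ 1  ← first divisor giving 1
The order is 66.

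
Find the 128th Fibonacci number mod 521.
520

Matrix identity: Q^n = [[F_(n+1), F_n], [F_n, F_(n-1)]] with Q = [[1,1],[1,0]].
n = 128 = 10000000₂. Square-and-multiply, entries mod 521:
Q^1 = [[1,1],[1,0]]
Q^2 = (Q^1)² = [[2,1],[1,1]]
Q^4 = (Q^2)² = [[5,3],[3,2]]
Q^8 = (Q^4)² = [[34,21],[21,13]]
Q^16 = (Q^8)² = [[34,466],[466,89]]
Q^32 = (Q^16)² = [[13,8],[8,5]]
Q^64 = (Q^32)² = [[233,144],[144,89]]
Q^128 = (Q^64)² = [[1,520],[520,2]]
F_128 mod 521 = Q^128[0][1] = 520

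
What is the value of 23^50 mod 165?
34

Repeated squaring. Binary of 50 = 110010.
23^1 ≡ 23 (mod 165); 23^2 ≡ 34 (mod 165); 23^4 ≡ 1 (mod 165); 23^8 ≡ 1 (mod 165); 23^16 ≡ 1 (mod 165); 23^32 ≡ 1 (mod 165)
23^50 = 23^2 × 23^16 × 23^32 ≡ 34 (mod 165)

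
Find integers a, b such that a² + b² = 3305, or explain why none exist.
13² + 56² (a=13, b=56)

Factorization: 3305 = 5 × 661
By Fermat: n is sum of two squares iff every prime p ≡ 3 (mod 4) appears to even power.
All primes ≡ 3 (mod 4) appear to even power.
Search a = 0, 1, 2, … for 3305 - a² a perfect square: first hit at a = 13: 3305 - 169 = 3136 = 56².
3305 = 13² + 56² = 169 + 3136 ✓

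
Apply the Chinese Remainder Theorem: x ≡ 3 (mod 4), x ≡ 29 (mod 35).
99

Using Chinese Remainder Theorem:
M = 4 × 35 = 140
M1 = 35, M2 = 4
y1 = 35^(-1) mod 4 = 3
y2 = 4^(-1) mod 35 = 9
x = (3×35×3 + 29×4×9) mod 140 = 99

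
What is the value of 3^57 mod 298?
147

Repeated squaring. Binary of 57 = 111001.
3^1 ≡ 3 (mod 298); 3^2 ≡ 9 (mod 298); 3^4 ≡ 81 (mod 298); 3^8 ≡ 5 (mod 298); 3^16 ≡ 25 (mod 298); 3^32 ≡ 29 (mod 298)
3^57 = 3^1 × 3^8 × 3^16 × 3^32 ≡ 147 (mod 298)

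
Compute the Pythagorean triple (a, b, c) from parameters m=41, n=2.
(1677, 164, 1685)

Euclid's formula: a = m² - n², b = 2mn, c = m² + n²
m = 41, n = 2
a = 41² - 2² = 1681 - 4 = 1677
b = 2 × 41 × 2 = 164
c = 41² + 2² = 1681 + 4 = 1685
Verification: 1677² + 164² = 2812329 + 26896 = 2839225 = 1685² ✓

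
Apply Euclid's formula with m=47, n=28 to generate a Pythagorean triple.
(1425, 2632, 2993)

Euclid's formula: a = m² - n², b = 2mn, c = m² + n²
m = 47, n = 28
a = 47² - 28² = 2209 - 784 = 1425
b = 2 × 47 × 28 = 2632
c = 47² + 28² = 2209 + 784 = 2993
Verification: 1425² + 2632² = 2030625 + 6927424 = 8958049 = 2993² ✓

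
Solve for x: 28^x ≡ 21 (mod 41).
34

Baby-step giant-step with step n = ⌈√41⌉ = 7.
Baby steps 28^j mod 41 (j:value) for j=0..6: 0:1, 1:28, 2:5, 3:17, 4:25, 5:3, 6:2.
Giant-step multiplier: 28^(-7) ≡ 28^(40-7) = 28^33 ≡ 11 (mod 41).
Giant steps γ_i = 21·11^i mod 41: γ_0=21, γ_1=26, γ_2=40, γ_3=30, γ_4=2 (in table at j=6).
x = i·n + j = 4·7 + 6 = 34.
Check: 28^34 ≡ 21 (mod 41).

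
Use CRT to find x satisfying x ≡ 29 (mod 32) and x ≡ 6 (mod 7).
125

Using Chinese Remainder Theorem:
M = 32 × 7 = 224
M1 = 7, M2 = 32
y1 = 7^(-1) mod 32 = 23
y2 = 32^(-1) mod 7 = 2
x = (29×7×23 + 6×32×2) mod 224 = 125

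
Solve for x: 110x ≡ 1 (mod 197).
120

gcd(110, 197) = 1, so the inverse exists.
Extended Euclidean algorithm on (197, 110):
197 = 1 × 110 + 87  ⟹  87 = (1)·197 + (-1)·110
110 = 1 × 87 + 23  ⟹  23 = (-1)·197 + (2)·110
87 = 3 × 23 + 18  ⟹  18 = (4)·197 + (-7)·110
23 = 1 × 18 + 5  ⟹  5 = (-5)·197 + (9)·110
18 = 3 × 5 + 3  ⟹  3 = (19)·197 + (-34)·110
5 = 1 × 3 + 2  ⟹  2 = (-24)·197 + (43)·110
3 = 1 × 2 + 1  ⟹  1 = (43)·197 + (-77)·110
So (-77)·110 ≡ 1 (mod 197), i.e. 110^(-1) ≡ -77 ≡ 120 (mod 197).
Check: 110 × 120 = 13200 ≡ 1 (mod 197)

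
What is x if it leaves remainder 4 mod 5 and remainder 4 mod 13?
4

Using Chinese Remainder Theorem:
M = 5 × 13 = 65
M1 = 13, M2 = 5
y1 = 13^(-1) mod 5 = 2
y2 = 5^(-1) mod 13 = 8
x = (4×13×2 + 4×5×8) mod 65 = 4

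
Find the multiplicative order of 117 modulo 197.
196

197 is prime, so ord(117) divides φ(197) = 196.
Divisors of 196: 1, 2, 4, 7, 14, 28, 49, 98, 196.
Repeated squaring: 117^1 ≡ 117, 117^2 ≡ 96, 117^4 ≡ 154, 117^8 ≡ 76, 117^16 ≡ 63, 117^32 ≡ 29, 117^64 ≡ 53, 117^128 ≡ 51 (mod 197).
Test 117^d mod 197 for each divisor d in increasing order:
117^1 ≡ 117
117^2 ≡ 96
117^4 ≡ 154
117^7 = 117^4·117^2·117^1 ≡ 68
117^14 = 117^8·117^4·117^2 ≡ 93
117^28 = 117^16·117^8·117^4 ≡ 178
117^49 = 117^32·117^16·117^1 ≡ 14
117^98 = 117^64·117^32·117^2 ≡ 196
117^196 = 117^128·117^64·117^4 ≡ 1  ← first divisor giving 1
The order is 196.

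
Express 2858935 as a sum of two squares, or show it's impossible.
Not possible

Factorization: 2858935 = 5 × 83^3
By Fermat: n is sum of two squares iff every prime p ≡ 3 (mod 4) appears to even power.
Prime(s) ≡ 3 (mod 4) with odd exponent: [(83, 3)]
Therefore 2858935 cannot be expressed as a² + b².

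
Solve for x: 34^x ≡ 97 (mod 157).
155

Baby-step giant-step with step n = ⌈√157⌉ = 13.
Baby steps 34^j mod 157 (j:value) for j=0..12: 0:1, 1:34, 2:57, 3:54, 4:109, 5:95, 6:90, 7:77, 8:106, 9:150, 10:76, 11:72, 12:93.
Giant-step multiplier: 34^(-13) ≡ 34^(156-13) = 34^143 ≡ 50 (mod 157).
Giant steps γ_i = 97·50^i mod 157: γ_0=97, γ_1=140, γ_2=92, γ_3=47, γ_4=152, γ_5=64, γ_6=60, γ_7=17, γ_8=65, γ_9=110, γ_10=5, γ_11=93 (in table at j=12).
x = i·n + j = 11·13 + 12 = 155.
Check: 34^155 ≡ 97 (mod 157).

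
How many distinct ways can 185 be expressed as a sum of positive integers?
1071823774337

p(n) counts ways to write n as a sum of positive integers (order ignored).
Euler's pentagonal recurrence: p(k) = p(k-1) + p(k-2) - p(k-5) - p(k-7) + p(k-12) + p(k-15) - ... (offsets j(3j∓1)/2, signs ++--, p(0)=1, p(<0)=0).
DP table for k = 0..184: p(0)=1, p(1)=1, p(2)=2, p(3)=3, p(4)=5, p(5)=7, p(6)=11, p(7)=15, p(8)=22, p(9)=30, p(10)=42, p(11)=56, p(12)=77, p(13)=101, p(14)=135, p(15)=176, p(16)=231, p(17)=297, p(18)=385, p(19)=490, p(20)=627, p(21)=792, p(22)=1002, p(23)=1255, p(24)=1575, p(25)=1958, p(26)=2436, p(27)=3010, p(28)=3718, p(29)=4565, p(30)=5604, p(31)=6842, p(32)=8349, p(33)=10143, p(34)=12310, p(35)=14883, p(36)=17977, p(37)=21637, p(38)=26015, p(39)=31185, p(40)=37338, p(41)=44583, p(42)=53174, p(43)=63261, p(44)=75175, p(45)=89134, p(46)=105558, p(47)=124754, p(48)=147273, p(49)=173525, p(50)=204226, p(51)=239943, p(52)=281589, p(53)=329931, p(54)=386155, p(55)=451276, p(56)=526823, p(57)=614154, p(58)=715220, p(59)=831820, p(60)=966467, p(61)=1121505, p(62)=1300156, p(63)=1505499, p(64)=1741630, p(65)=2012558, p(66)=2323520, p(67)=2679689, p(68)=3087735, p(69)=3554345, p(70)=4087968, p(71)=4697205, p(72)=5392783, p(73)=6185689, p(74)=7089500, p(75)=8118264, p(76)=9289091, p(77)=10619863, p(78)=12132164, p(79)=13848650, p(80)=15796476, p(81)=18004327, p(82)=20506255, p(83)=23338469, p(84)=26543660, p(85)=30167357, p(86)=34262962, p(87)=38887673, p(88)=44108109, p(89)=49995925, p(90)=56634173, p(91)=64112359, p(92)=72533807, p(93)=82010177, p(94)=92669720, p(95)=104651419, p(96)=118114304, p(97)=133230930, p(98)=150198136, p(99)=169229875, p(100)=190569292, p(101)=214481126, p(102)=241265379, p(103)=271248950, p(104)=304801365, p(105)=342325709, p(106)=384276336, p(107)=431149389, p(108)=483502844, p(109)=541946240, p(110)=607163746, p(111)=679903203, p(112)=761002156, p(113)=851376628, p(114)=952050665, p(115)=1064144451, p(116)=1188908248, p(117)=1327710076, p(118)=1482074143, p(119)=1653668665, p(120)=1844349560, p(121)=2056148051, p(122)=2291320912, p(123)=2552338241, p(124)=2841940500, p(125)=3163127352, p(126)=3519222692, p(127)=3913864295, p(128)=4351078600, p(129)=4835271870, p(130)=5371315400, p(131)=5964539504, p(132)=6620830889, p(133)=7346629512, p(134)=8149040695, p(135)=9035836076, p(136)=10015581680, p(137)=11097645016, p(138)=12292341831, p(139)=13610949895, p(140)=15065878135, p(141)=16670689208, p(142)=18440293320, p(143)=20390982757, p(144)=22540654445, p(145)=24908858009, p(146)=27517052599, p(147)=30388671978, p(148)=33549419497, p(149)=37027355200, p(150)=40853235313, p(151)=45060624582, p(152)=49686288421, p(153)=54770336324, p(154)=60356673280, p(155)=66493182097, p(156)=73232243759, p(157)=80630964769, p(158)=88751778802, p(159)=97662728555, p(160)=107438159466, p(161)=118159068427, p(162)=129913904637, p(163)=142798995930, p(164)=156919475295, p(165)=172389800255, p(166)=189334822579, p(167)=207890420102, p(168)=228204732751, p(169)=250438925115, p(170)=274768617130, p(171)=301384802048, p(172)=330495499613, p(173)=362326859895, p(174)=397125074750, p(175)=435157697830, p(176)=476715857290, p(177)=522115831195, p(178)=571701605655, p(179)=625846753120, p(180)=684957390936, p(181)=749474411781, p(182)=819876908323, p(183)=896684817527, p(184)=980462880430.
Final step: p(185) = p(184) + p(183) - p(180) - p(178) + p(173) + p(170) - p(163) - p(159) + p(150) + p(145) - p(134) - p(128) + p(115) + p(108) - p(93) - p(85) + p(68) + p(59) - p(40) - p(30) + p(9)
= 980462880430 + 896684817527 - 684957390936 - 571701605655 + 362326859895 + 274768617130 - 142798995930 - 97662728555 + 40853235313 + 24908858009 - 8149040695 - 4351078600 + 1064144451 + 483502844 - 82010177 - 30167357 + 3087735 + 831820 - 37338 - 5604 + 30
= 1071823774337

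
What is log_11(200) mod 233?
170

Baby-step giant-step with step n = ⌈√233⌉ = 16.
Baby steps 11^j mod 233 (j:value) for j=0..15: 0:1, 1:11, 2:121, 3:166, 4:195, 5:48, 6:62, 7:216, 8:46, 9:40, 10:207, 11:180, 12:116, 13:111, 14:56, 15:150.
Giant-step multiplier: 11^(-16) ≡ 11^(232-16) = 11^216 ≡ 184 (mod 233).
Giant steps γ_i = 200·184^i mod 233: γ_0=200, γ_1=219, γ_2=220, γ_3=171, γ_4=9, γ_5=25, γ_6=173, γ_7=144, γ_8=167, γ_9=205, γ_10=207 (in table at j=10).
x = i·n + j = 10·16 + 10 = 170.
Check: 11^170 ≡ 200 (mod 233).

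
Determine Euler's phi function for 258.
84

258 = 2 × 3 × 43
φ(n) = n × ∏(1 - 1/p) for each prime p dividing n
φ(258) = 258 × (1 - 1/2) × (1 - 1/3) × (1 - 1/43) = 84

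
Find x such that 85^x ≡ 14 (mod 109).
37

Baby-step giant-step with step n = ⌈√109⌉ = 11.
Baby steps 85^j mod 109 (j:value) for j=0..10: 0:1, 1:85, 2:31, 3:19, 4:89, 5:44, 6:34, 7:56, 8:73, 9:101, 10:83.
Giant-step multiplier: 85^(-11) ≡ 85^(108-11) = 85^97 ≡ 69 (mod 109).
Giant steps γ_i = 14·69^i mod 109: γ_0=14, γ_1=94, γ_2=55, γ_3=89 (in table at j=4).
x = i·n + j = 3·11 + 4 = 37.
Check: 85^37 ≡ 14 (mod 109).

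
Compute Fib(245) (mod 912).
773

Matrix identity: Q^n = [[F_(n+1), F_n], [F_n, F_(n-1)]] with Q = [[1,1],[1,0]].
n = 245 = 11110101₂. Square-and-multiply, entries mod 912:
Q^1 = [[1,1],[1,0]]
Q^3 = (Q^1)²·Q = [[3,2],[2,1]]
Q^7 = (Q^3)²·Q = [[21,13],[13,8]]
Q^15 = (Q^7)²·Q = [[75,610],[610,377]]
Q^30 = (Q^15)² = [[157,296],[296,773]]
Q^61 = (Q^30)²·Q = [[857,89],[89,768]]
Q^122 = (Q^61)² = [[2,529],[529,385]]
Q^245 = (Q^122)²·Q = [[296,773],[773,435]]
F_245 mod 912 = Q^245[0][1] = 773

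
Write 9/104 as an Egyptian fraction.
1/12 + 1/312

Greedy algorithm:
9/104: ceiling(104/9) = 12, use 1/12
1/312: ceiling(312/1) = 312, use 1/312
Result: 9/104 = 1/12 + 1/312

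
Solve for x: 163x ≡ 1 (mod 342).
235

gcd(163, 342) = 1, so the inverse exists.
Extended Euclidean algorithm on (342, 163):
342 = 2 × 163 + 16  ⟹  16 = (1)·342 + (-2)·163
163 = 10 × 16 + 3  ⟹  3 = (-10)·342 + (21)·163
16 = 5 × 3 + 1  ⟹  1 = (51)·342 + (-107)·163
So (-107)·163 ≡ 1 (mod 342), i.e. 163^(-1) ≡ -107 ≡ 235 (mod 342).
Check: 163 × 235 = 38305 ≡ 1 (mod 342)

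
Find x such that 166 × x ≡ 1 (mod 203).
192

gcd(166, 203) = 1, so the inverse exists.
Extended Euclidean algorithm on (203, 166):
203 = 1 × 166 + 37  ⟹  37 = (1)·203 + (-1)·166
166 = 4 × 37 + 18  ⟹  18 = (-4)·203 + (5)·166
37 = 2 × 18 + 1  ⟹  1 = (9)·203 + (-11)·166
So (-11)·166 ≡ 1 (mod 203), i.e. 166^(-1) ≡ -11 ≡ 192 (mod 203).
Check: 166 × 192 = 31872 ≡ 1 (mod 203)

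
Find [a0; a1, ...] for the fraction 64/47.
[1; 2, 1, 3, 4]

Euclidean algorithm steps:
64 = 1 × 47 + 17
47 = 2 × 17 + 13
17 = 1 × 13 + 4
13 = 3 × 4 + 1
4 = 4 × 1 + 0
Continued fraction: [1; 2, 1, 3, 4]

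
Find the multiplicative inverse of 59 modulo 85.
49

gcd(59, 85) = 1, so the inverse exists.
Extended Euclidean algorithm on (85, 59):
85 = 1 × 59 + 26  ⟹  26 = (1)·85 + (-1)·59
59 = 2 × 26 + 7  ⟹  7 = (-2)·85 + (3)·59
26 = 3 × 7 + 5  ⟹  5 = (7)·85 + (-10)·59
7 = 1 × 5 + 2  ⟹  2 = (-9)·85 + (13)·59
5 = 2 × 2 + 1  ⟹  1 = (25)·85 + (-36)·59
So (-36)·59 ≡ 1 (mod 85), i.e. 59^(-1) ≡ -36 ≡ 49 (mod 85).
Check: 59 × 49 = 2891 ≡ 1 (mod 85)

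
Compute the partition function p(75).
8118264

p(n) counts ways to write n as a sum of positive integers (order ignored).
Euler's pentagonal recurrence: p(k) = p(k-1) + p(k-2) - p(k-5) - p(k-7) + p(k-12) + p(k-15) - ... (offsets j(3j∓1)/2, signs ++--, p(0)=1, p(<0)=0).
DP table for k = 0..74: p(0)=1, p(1)=1, p(2)=2, p(3)=3, p(4)=5, p(5)=7, p(6)=11, p(7)=15, p(8)=22, p(9)=30, p(10)=42, p(11)=56, p(12)=77, p(13)=101, p(14)=135, p(15)=176, p(16)=231, p(17)=297, p(18)=385, p(19)=490, p(20)=627, p(21)=792, p(22)=1002, p(23)=1255, p(24)=1575, p(25)=1958, p(26)=2436, p(27)=3010, p(28)=3718, p(29)=4565, p(30)=5604, p(31)=6842, p(32)=8349, p(33)=10143, p(34)=12310, p(35)=14883, p(36)=17977, p(37)=21637, p(38)=26015, p(39)=31185, p(40)=37338, p(41)=44583, p(42)=53174, p(43)=63261, p(44)=75175, p(45)=89134, p(46)=105558, p(47)=124754, p(48)=147273, p(49)=173525, p(50)=204226, p(51)=239943, p(52)=281589, p(53)=329931, p(54)=386155, p(55)=451276, p(56)=526823, p(57)=614154, p(58)=715220, p(59)=831820, p(60)=966467, p(61)=1121505, p(62)=1300156, p(63)=1505499, p(64)=1741630, p(65)=2012558, p(66)=2323520, p(67)=2679689, p(68)=3087735, p(69)=3554345, p(70)=4087968, p(71)=4697205, p(72)=5392783, p(73)=6185689, p(74)=7089500.
Final step: p(75) = p(74) + p(73) - p(70) - p(68) + p(63) + p(60) - p(53) - p(49) + p(40) + p(35) - p(24) - p(18) + p(5)
= 7089500 + 6185689 - 4087968 - 3087735 + 1505499 + 966467 - 329931 - 173525 + 37338 + 14883 - 1575 - 385 + 7
= 8118264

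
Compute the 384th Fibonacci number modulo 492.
120

Matrix identity: Q^n = [[F_(n+1), F_n], [F_n, F_(n-1)]] with Q = [[1,1],[1,0]].
n = 384 = 110000000₂. Square-and-multiply, entries mod 492:
Q^1 = [[1,1],[1,0]]
Q^3 = (Q^1)²·Q = [[3,2],[2,1]]
Q^6 = (Q^3)² = [[13,8],[8,5]]
Q^12 = (Q^6)² = [[233,144],[144,89]]
Q^24 = (Q^12)² = [[241,120],[120,121]]
Q^48 = (Q^24)² = [[157,144],[144,13]]
Q^96 = (Q^48)² = [[121,372],[372,241]]
Q^192 = (Q^96)² = [[13,348],[348,157]]
Q^384 = (Q^192)² = [[241,120],[120,121]]
F_384 mod 492 = Q^384[0][1] = 120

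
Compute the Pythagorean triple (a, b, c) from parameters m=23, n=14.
(333, 644, 725)

Euclid's formula: a = m² - n², b = 2mn, c = m² + n²
m = 23, n = 14
a = 23² - 14² = 529 - 196 = 333
b = 2 × 23 × 14 = 644
c = 23² + 14² = 529 + 196 = 725
Verification: 333² + 644² = 110889 + 414736 = 525625 = 725² ✓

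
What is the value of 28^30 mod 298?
36

Repeated squaring. Binary of 30 = 11110.
28^1 ≡ 28 (mod 298); 28^2 ≡ 188 (mod 298); 28^4 ≡ 180 (mod 298); 28^8 ≡ 216 (mod 298); 28^16 ≡ 168 (mod 298)
28^30 = 28^2 × 28^4 × 28^8 × 28^16 ≡ 36 (mod 298)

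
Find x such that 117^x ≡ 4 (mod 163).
146

Baby-step giant-step with step n = ⌈√163⌉ = 13.
Baby steps 117^j mod 163 (j:value) for j=0..12: 0:1, 1:117, 2:160, 3:138, 4:9, 5:75, 6:136, 7:101, 8:81, 9:23, 10:83, 11:94, 12:77.
Giant-step multiplier: 117^(-13) ≡ 117^(162-13) = 117^149 ≡ 63 (mod 163).
Giant steps γ_i = 4·63^i mod 163: γ_0=4, γ_1=89, γ_2=65, γ_3=20, γ_4=119, γ_5=162, γ_6=100, γ_7=106, γ_8=158, γ_9=11, γ_10=41, γ_11=138 (in table at j=3).
x = i·n + j = 11·13 + 3 = 146.
Check: 117^146 ≡ 4 (mod 163).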